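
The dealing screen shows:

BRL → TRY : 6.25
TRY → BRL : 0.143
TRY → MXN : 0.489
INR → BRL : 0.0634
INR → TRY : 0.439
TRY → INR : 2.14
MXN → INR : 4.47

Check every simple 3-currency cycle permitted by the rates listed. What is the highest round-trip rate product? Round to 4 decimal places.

0.9596

MXN→INR→TRY→MXN: 4.47 × 0.439 × 0.489 = 0.95958
TRY→INR→BRL→TRY: 2.14 × 0.0634 × 6.25 = 0.84798
Maximum is MXN→INR→TRY→MXN at 0.9596; no arbitrage — every cycle loses value.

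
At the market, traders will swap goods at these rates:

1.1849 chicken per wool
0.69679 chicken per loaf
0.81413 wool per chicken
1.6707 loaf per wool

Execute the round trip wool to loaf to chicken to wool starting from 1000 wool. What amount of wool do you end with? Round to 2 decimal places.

947.75

1000 wool × 1.6707 = 1670.7 loaf
1670.7 loaf × 0.69679 = 1164.127053 chicken
1164.127053 chicken × 0.81413 = 947.75075765889 wool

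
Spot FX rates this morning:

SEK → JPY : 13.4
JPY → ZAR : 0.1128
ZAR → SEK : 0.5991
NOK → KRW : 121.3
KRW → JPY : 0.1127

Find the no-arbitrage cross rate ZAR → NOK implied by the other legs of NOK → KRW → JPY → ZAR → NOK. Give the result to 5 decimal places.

0.64849

Known legs of the cycle: 121.3 × 0.1127 × 0.1128 = 1.542033528
For no arbitrage the full-cycle product must be 1, so the missing rate is 1 / 1.542033528 ≈ 0.6484943.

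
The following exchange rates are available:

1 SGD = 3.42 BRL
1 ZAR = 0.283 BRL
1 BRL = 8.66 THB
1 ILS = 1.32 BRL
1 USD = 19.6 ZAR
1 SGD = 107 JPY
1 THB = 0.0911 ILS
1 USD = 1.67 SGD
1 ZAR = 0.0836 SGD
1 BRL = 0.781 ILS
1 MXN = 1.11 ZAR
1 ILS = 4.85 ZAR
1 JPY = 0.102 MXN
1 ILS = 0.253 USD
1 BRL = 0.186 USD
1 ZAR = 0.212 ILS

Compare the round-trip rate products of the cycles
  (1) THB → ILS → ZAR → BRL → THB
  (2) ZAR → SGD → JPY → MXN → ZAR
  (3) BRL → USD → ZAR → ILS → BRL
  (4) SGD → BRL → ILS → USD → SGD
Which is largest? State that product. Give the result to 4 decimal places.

(1) 0.0911 × 4.85 × 0.283 × 8.66 = 1.08284
(2) 0.0836 × 107 × 0.102 × 1.11 = 1.01278
(3) 0.186 × 19.6 × 0.212 × 1.32 = 1.02018
(4) 3.42 × 0.781 × 0.253 × 1.67 = 1.12853
Highest is cycle (4) at 1.1285 (>1, arbitrage).

1.1285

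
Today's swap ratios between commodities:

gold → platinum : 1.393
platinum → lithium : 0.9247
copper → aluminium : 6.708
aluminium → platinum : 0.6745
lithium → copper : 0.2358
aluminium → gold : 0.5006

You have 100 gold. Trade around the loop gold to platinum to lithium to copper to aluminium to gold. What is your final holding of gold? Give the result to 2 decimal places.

102.00

100 gold × 1.393 = 139.3 platinum
139.3 platinum × 0.9247 = 128.81071 lithium
128.81071 lithium × 0.2358 = 30.373565418 copper
30.373565418 copper × 6.708 = 203.745876823944 aluminium
203.745876823944 aluminium × 0.5006 = 101.9951859380663664 gold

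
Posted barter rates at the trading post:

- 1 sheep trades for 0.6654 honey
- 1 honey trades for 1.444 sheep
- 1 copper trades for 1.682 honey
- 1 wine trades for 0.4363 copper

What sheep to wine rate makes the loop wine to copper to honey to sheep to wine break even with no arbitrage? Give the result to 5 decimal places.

0.94367

Known legs of the cycle: 0.4363 × 1.682 × 1.444 = 1.0596889304
For no arbitrage the full-cycle product must be 1, so the missing rate is 1 / 1.0596889304 ≈ 0.9436732.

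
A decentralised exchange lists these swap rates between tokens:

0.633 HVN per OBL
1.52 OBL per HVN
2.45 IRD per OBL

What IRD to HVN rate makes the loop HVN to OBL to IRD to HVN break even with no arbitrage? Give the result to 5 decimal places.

0.26853

Known legs of the cycle: 1.52 × 2.45 = 3.724
For no arbitrage the full-cycle product must be 1, so the missing rate is 1 / 3.724 ≈ 0.2685285.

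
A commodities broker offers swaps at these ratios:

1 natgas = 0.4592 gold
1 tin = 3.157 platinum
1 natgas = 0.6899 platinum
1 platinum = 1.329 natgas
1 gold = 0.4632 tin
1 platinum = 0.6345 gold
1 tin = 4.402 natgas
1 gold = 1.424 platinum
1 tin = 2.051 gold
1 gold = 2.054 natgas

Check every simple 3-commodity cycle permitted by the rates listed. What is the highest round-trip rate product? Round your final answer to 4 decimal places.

natgas→gold→tin→natgas: 0.4592 × 0.4632 × 4.402 = 0.93631
tin→platinum→gold→tin: 3.157 × 0.6345 × 0.4632 = 0.92784
natgas→platinum→gold→natgas: 0.6899 × 0.6345 × 2.054 = 0.89912
natgas→gold→platinum→natgas: 0.4592 × 1.424 × 1.329 = 0.86903
Maximum is natgas→gold→tin→natgas at 0.9363; no arbitrage — every cycle loses value.

0.9363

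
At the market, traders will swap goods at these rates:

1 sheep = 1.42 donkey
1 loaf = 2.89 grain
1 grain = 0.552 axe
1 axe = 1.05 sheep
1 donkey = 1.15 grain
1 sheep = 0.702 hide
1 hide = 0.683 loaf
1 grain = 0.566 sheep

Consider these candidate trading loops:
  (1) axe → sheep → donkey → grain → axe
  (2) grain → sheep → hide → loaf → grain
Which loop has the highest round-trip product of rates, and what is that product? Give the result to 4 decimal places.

(1) 1.05 × 1.42 × 1.15 × 0.552 = 0.94649
(2) 0.566 × 0.702 × 0.683 × 2.89 = 0.78428
Highest is cycle (1) at 0.9465 (≤1, no arbitrage).

0.9465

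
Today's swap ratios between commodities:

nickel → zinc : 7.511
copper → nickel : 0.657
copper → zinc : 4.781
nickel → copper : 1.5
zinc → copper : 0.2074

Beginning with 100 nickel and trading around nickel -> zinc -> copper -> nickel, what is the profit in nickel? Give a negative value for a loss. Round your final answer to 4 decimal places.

100 nickel × 7.511 = 751.1 zinc
751.1 zinc × 0.2074 = 155.77814 copper
155.77814 copper × 0.657 = 102.34623798 nickel
Net change: 102.34623798 − 100 = 2.34623798 nickel

2.3462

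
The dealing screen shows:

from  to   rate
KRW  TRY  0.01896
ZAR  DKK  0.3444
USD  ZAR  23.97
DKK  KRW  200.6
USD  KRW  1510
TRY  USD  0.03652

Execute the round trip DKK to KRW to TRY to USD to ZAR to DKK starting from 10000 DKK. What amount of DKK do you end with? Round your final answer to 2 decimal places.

11466.51

10000 DKK × 200.6 = 2006000 KRW
2006000 KRW × 0.01896 = 38033.76 TRY
38033.76 TRY × 0.03652 = 1388.9929152 USD
1388.9929152 USD × 23.97 = 33294.160177344 ZAR
33294.160177344 ZAR × 0.3444 = 11466.5087650772736 DKK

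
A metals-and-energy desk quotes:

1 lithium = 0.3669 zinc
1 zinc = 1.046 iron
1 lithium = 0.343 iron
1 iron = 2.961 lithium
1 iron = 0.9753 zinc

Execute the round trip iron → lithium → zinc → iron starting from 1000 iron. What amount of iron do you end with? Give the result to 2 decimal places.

1136.36

1000 iron × 2.961 = 2961 lithium
2961 lithium × 0.3669 = 1086.3909 zinc
1086.3909 zinc × 1.046 = 1136.3648814 iron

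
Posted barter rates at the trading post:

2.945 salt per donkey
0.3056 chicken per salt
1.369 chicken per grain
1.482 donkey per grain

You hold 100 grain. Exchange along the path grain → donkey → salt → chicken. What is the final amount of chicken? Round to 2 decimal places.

133.38

100 grain × 1.482 = 148.2 donkey
148.2 donkey × 2.945 = 436.449 salt
436.449 salt × 0.3056 = 133.3788144 chicken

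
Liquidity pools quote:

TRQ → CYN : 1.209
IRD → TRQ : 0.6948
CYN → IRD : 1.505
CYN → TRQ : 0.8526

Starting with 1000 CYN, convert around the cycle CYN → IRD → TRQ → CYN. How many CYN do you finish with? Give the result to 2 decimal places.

1000 CYN × 1.505 = 1505 IRD
1505 IRD × 0.6948 = 1045.674 TRQ
1045.674 TRQ × 1.209 = 1264.219866 CYN

1264.22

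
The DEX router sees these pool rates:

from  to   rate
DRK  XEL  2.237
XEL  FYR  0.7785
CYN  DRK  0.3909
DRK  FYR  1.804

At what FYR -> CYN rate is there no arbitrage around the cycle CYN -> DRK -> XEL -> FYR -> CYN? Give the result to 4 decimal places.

1.4690

Known legs of the cycle: 0.3909 × 2.237 × 0.7785 = 0.68075410905
For no arbitrage the full-cycle product must be 1, so the missing rate is 1 / 0.68075410905 ≈ 1.468959.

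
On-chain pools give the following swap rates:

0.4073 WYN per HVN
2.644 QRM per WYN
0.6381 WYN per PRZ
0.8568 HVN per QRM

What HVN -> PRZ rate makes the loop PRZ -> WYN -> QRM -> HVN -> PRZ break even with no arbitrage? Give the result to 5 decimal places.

Known legs of the cycle: 0.6381 × 2.644 × 0.8568 = 1.44553846752
For no arbitrage the full-cycle product must be 1, so the missing rate is 1 / 1.44553846752 ≈ 0.6917837.

0.69178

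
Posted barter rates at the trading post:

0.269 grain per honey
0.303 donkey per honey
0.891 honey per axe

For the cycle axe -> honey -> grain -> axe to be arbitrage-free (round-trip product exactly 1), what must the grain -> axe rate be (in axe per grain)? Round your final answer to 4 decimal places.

Known legs of the cycle: 0.891 × 0.269 = 0.239679
For no arbitrage the full-cycle product must be 1, so the missing rate is 1 / 0.239679 ≈ 4.172247.

4.1722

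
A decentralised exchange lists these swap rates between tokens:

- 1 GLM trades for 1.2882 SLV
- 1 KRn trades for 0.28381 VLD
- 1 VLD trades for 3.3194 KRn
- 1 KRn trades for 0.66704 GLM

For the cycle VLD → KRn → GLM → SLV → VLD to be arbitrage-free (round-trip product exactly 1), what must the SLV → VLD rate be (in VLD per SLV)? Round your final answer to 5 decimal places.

0.35059

Known legs of the cycle: 3.3194 × 0.66704 × 1.2882 = 2.8522971124032
For no arbitrage the full-cycle product must be 1, so the missing rate is 1 / 2.8522971124032 ≈ 0.3505946.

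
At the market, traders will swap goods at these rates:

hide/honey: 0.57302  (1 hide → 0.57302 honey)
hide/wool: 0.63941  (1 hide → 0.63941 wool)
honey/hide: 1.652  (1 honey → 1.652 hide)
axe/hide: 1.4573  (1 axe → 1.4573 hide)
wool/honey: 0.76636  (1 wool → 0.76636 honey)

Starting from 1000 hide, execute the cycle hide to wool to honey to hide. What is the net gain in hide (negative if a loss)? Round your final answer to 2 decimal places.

1000 hide × 0.63941 = 639.41 wool
639.41 wool × 0.76636 = 490.0182476 honey
490.0182476 honey × 1.652 = 809.5101450352 hide
Net change: 809.5101450352 − 1000 = -190.4898549648 hide

-190.49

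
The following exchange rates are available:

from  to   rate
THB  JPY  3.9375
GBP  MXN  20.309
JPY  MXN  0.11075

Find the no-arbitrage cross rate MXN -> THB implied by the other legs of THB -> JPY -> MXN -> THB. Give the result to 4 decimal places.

Known legs of the cycle: 3.9375 × 0.11075 = 0.436078125
For no arbitrage the full-cycle product must be 1, so the missing rate is 1 / 0.436078125 ≈ 2.293167.

2.2932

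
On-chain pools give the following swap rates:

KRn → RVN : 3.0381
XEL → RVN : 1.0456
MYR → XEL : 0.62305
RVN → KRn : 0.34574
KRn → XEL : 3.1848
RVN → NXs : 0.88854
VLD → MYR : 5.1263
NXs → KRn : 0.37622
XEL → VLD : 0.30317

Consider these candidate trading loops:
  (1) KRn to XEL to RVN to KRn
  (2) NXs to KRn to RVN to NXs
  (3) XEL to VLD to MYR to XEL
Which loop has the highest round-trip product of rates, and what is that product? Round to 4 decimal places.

1.1513

(1) 3.1848 × 1.0456 × 0.34574 = 1.15132
(2) 0.37622 × 3.0381 × 0.88854 = 1.01560
(3) 0.30317 × 5.1263 × 0.62305 = 0.96831
Highest is cycle (1) at 1.1513 (>1, arbitrage).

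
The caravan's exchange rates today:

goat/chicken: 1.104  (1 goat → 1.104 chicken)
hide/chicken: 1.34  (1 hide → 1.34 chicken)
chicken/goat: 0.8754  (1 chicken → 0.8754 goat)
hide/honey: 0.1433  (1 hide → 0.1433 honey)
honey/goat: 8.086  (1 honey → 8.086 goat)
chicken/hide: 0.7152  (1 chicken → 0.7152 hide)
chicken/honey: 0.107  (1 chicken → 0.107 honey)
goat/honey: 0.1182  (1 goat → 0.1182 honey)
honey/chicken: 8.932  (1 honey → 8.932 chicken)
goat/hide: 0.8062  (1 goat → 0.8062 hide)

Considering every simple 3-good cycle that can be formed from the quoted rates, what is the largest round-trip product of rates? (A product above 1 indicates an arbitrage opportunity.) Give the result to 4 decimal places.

0.9552

honey→goat→chicken→honey: 8.086 × 1.104 × 0.107 = 0.95518
hide→chicken→goat→hide: 1.34 × 0.8754 × 0.8062 = 0.94570
honey→goat→hide→honey: 8.086 × 0.8062 × 0.1433 = 0.93416
honey→chicken→goat→honey: 8.932 × 0.8754 × 0.1182 = 0.92421
honey→chicken→hide→honey: 8.932 × 0.7152 × 0.1433 = 0.91542
Maximum is honey→goat→chicken→honey at 0.9552; no arbitrage — every cycle loses value.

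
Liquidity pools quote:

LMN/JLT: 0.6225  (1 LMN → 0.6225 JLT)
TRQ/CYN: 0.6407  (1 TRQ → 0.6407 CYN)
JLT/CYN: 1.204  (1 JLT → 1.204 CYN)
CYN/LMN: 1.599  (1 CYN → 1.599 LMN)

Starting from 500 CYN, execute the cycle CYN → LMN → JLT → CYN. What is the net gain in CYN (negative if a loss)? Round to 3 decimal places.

500 CYN × 1.599 = 799.5 LMN
799.5 LMN × 0.6225 = 497.68875 JLT
497.68875 JLT × 1.204 = 599.217255 CYN
Net change: 599.217255 − 500 = 99.217255 CYN

99.217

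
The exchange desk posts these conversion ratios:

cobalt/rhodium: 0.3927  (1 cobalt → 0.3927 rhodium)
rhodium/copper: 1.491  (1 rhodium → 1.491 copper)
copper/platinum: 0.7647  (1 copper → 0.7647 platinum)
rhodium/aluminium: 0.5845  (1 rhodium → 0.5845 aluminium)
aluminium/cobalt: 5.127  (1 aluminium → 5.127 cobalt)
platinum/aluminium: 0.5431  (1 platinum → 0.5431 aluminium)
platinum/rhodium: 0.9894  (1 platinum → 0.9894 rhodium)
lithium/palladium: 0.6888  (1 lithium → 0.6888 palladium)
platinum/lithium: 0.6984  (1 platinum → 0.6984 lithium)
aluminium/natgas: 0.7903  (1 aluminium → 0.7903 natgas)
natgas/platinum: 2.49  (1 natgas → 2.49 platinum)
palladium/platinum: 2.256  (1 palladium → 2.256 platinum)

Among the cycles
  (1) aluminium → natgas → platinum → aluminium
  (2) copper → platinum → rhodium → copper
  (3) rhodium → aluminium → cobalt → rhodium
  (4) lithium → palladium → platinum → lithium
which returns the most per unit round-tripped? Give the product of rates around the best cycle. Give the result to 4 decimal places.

(1) 0.7903 × 2.49 × 0.5431 = 1.06874
(2) 0.7647 × 0.9894 × 1.491 = 1.12808
(3) 0.5845 × 5.127 × 0.3927 = 1.17682
(4) 0.6888 × 2.256 × 0.6984 = 1.08527
Highest is cycle (3) at 1.1768 (>1, arbitrage).

1.1768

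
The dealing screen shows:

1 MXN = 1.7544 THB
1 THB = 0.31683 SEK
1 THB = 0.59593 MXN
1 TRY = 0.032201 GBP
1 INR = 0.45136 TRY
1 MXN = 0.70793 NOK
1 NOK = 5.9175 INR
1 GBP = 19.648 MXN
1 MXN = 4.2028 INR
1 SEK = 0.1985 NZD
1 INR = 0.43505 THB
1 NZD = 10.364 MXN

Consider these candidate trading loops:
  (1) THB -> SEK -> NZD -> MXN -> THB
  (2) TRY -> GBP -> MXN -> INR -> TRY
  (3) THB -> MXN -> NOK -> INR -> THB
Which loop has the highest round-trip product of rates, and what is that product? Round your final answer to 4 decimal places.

1.2002

(1) 0.31683 × 0.1985 × 10.364 × 1.7544 = 1.14352
(2) 0.032201 × 19.648 × 4.2028 × 0.45136 = 1.20019
(3) 0.59593 × 0.70793 × 5.9175 × 0.43505 = 1.08608
Highest is cycle (2) at 1.2002 (>1, arbitrage).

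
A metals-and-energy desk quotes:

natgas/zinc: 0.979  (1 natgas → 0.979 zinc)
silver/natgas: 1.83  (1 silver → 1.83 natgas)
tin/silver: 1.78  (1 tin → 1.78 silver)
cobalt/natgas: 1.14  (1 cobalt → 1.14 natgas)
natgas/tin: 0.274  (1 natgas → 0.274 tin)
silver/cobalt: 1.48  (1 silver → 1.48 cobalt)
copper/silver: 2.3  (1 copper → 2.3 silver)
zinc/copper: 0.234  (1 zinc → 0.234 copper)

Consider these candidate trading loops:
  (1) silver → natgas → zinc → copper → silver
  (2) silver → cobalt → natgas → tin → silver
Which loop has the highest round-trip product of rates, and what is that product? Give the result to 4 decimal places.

(1) 1.83 × 0.979 × 0.234 × 2.3 = 0.96422
(2) 1.48 × 1.14 × 0.274 × 1.78 = 0.82288
Highest is cycle (1) at 0.9642 (≤1, no arbitrage).

0.9642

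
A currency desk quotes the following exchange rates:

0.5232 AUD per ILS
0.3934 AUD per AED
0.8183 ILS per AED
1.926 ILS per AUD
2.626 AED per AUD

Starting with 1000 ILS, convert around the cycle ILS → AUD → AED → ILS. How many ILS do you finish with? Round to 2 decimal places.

1000 ILS × 0.5232 = 523.2 AUD
523.2 AUD × 2.626 = 1373.9232 AED
1373.9232 AED × 0.8183 = 1124.28135456 ILS

1124.28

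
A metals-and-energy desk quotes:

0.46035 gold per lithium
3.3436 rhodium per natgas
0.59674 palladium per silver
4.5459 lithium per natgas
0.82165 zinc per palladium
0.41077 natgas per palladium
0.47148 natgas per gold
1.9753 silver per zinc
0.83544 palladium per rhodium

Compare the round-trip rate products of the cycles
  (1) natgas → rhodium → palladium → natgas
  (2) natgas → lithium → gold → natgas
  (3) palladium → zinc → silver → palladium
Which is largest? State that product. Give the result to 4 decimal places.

(1) 3.3436 × 0.83544 × 0.41077 = 1.14744
(2) 4.5459 × 0.46035 × 0.47148 = 0.98667
(3) 0.82165 × 1.9753 × 0.59674 = 0.96851
Highest is cycle (1) at 1.1474 (>1, arbitrage).

1.1474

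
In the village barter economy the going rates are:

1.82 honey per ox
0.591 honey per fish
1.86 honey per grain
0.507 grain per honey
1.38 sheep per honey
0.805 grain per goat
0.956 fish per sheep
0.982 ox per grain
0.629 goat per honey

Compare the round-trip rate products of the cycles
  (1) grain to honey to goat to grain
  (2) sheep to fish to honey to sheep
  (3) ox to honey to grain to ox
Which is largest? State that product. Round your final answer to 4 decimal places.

(1) 1.86 × 0.629 × 0.805 = 0.94180
(2) 0.956 × 0.591 × 1.38 = 0.77969
(3) 1.82 × 0.507 × 0.982 = 0.90613
Highest is cycle (1) at 0.9418 (≤1, no arbitrage).

0.9418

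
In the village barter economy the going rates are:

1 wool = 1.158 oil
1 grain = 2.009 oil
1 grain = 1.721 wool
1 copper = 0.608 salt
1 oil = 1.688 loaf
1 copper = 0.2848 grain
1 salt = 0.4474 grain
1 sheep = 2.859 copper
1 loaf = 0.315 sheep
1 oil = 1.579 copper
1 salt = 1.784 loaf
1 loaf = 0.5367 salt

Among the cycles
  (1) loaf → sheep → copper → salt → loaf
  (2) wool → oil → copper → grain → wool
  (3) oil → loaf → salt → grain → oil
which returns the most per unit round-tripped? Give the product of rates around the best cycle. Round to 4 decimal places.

0.9768

(1) 0.315 × 2.859 × 0.608 × 1.784 = 0.97684
(2) 1.158 × 1.579 × 0.2848 × 1.721 = 0.89621
(3) 1.688 × 0.5367 × 0.4474 × 2.009 = 0.81429
Highest is cycle (1) at 0.9768 (≤1, no arbitrage).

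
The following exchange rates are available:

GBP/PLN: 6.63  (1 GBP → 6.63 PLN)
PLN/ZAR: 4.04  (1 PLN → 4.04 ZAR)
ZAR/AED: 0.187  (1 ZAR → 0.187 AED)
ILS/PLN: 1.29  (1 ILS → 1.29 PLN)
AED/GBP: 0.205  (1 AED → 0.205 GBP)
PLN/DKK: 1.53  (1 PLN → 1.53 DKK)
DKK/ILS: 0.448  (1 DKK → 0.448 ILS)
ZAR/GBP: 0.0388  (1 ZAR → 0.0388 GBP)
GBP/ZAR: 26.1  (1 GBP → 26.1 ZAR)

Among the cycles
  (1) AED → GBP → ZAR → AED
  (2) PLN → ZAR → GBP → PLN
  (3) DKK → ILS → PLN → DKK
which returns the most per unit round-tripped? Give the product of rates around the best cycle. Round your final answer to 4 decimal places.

1.0393

(1) 0.205 × 26.1 × 0.187 = 1.00054
(2) 4.04 × 0.0388 × 6.63 = 1.03927
(3) 0.448 × 1.29 × 1.53 = 0.88422
Highest is cycle (2) at 1.0393 (>1, arbitrage).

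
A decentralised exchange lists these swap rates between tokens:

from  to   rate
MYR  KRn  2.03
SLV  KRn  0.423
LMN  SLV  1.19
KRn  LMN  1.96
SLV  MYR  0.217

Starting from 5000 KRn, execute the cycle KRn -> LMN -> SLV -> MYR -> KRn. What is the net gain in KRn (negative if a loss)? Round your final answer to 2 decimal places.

137.23

5000 KRn × 1.96 = 9800 LMN
9800 LMN × 1.19 = 11662 SLV
11662 SLV × 0.217 = 2530.654 MYR
2530.654 MYR × 2.03 = 5137.22762 KRn
Net change: 5137.22762 − 5000 = 137.22762 KRn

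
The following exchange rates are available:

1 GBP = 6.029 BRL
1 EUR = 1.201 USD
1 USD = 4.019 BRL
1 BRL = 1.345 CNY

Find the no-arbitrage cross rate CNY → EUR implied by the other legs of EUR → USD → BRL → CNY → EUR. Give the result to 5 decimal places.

Known legs of the cycle: 1.201 × 4.019 × 1.345 = 6.492071555
For no arbitrage the full-cycle product must be 1, so the missing rate is 1 / 6.492071555 ≈ 0.1540340.

0.15403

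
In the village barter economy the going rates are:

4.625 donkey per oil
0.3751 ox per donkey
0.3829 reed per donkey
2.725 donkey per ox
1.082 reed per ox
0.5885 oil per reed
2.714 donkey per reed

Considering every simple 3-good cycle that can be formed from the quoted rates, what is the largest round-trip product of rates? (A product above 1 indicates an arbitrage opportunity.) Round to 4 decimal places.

donkey→ox→reed→donkey: 0.3751 × 1.082 × 2.714 = 1.10150
donkey→reed→oil→donkey: 0.3829 × 0.5885 × 4.625 = 1.04218
Maximum is donkey→ox→reed→donkey at 1.1015; arbitrage exists.

1.1015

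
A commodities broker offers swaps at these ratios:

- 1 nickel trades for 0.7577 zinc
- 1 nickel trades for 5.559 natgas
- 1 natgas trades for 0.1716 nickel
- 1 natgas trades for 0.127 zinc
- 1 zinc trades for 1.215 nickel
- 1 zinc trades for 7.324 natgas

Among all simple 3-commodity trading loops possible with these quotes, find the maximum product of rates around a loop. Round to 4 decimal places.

zinc→natgas→nickel→zinc: 7.324 × 0.1716 × 0.7577 = 0.95228
zinc→nickel→natgas→zinc: 1.215 × 5.559 × 0.127 = 0.85778
Maximum is zinc→natgas→nickel→zinc at 0.9523; no arbitrage — every cycle loses value.

0.9523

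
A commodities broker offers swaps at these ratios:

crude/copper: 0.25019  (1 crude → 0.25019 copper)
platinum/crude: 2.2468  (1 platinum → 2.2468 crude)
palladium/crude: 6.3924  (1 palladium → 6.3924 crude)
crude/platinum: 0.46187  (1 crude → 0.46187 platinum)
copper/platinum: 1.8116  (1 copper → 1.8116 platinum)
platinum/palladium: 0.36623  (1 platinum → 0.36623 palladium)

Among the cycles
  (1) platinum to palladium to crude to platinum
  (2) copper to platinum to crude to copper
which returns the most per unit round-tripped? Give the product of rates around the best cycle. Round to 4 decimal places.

1.0813

(1) 0.36623 × 6.3924 × 0.46187 = 1.08128
(2) 1.8116 × 2.2468 × 0.25019 = 1.01835
Highest is cycle (1) at 1.0813 (>1, arbitrage).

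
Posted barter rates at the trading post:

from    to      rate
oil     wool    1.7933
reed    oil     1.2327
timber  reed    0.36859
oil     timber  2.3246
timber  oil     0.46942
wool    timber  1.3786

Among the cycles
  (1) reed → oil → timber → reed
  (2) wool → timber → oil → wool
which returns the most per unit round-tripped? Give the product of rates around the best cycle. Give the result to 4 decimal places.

1.1605

(1) 1.2327 × 2.3246 × 0.36859 = 1.05621
(2) 1.3786 × 0.46942 × 1.7933 = 1.16052
Highest is cycle (2) at 1.1605 (>1, arbitrage).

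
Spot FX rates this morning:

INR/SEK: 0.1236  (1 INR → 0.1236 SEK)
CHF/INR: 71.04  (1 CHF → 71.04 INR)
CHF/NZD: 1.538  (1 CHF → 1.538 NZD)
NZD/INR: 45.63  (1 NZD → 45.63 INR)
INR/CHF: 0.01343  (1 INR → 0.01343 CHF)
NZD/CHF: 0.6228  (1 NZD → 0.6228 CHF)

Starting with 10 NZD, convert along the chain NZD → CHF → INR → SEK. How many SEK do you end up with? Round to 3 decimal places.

54.685

10 NZD × 0.6228 = 6.228 CHF
6.228 CHF × 71.04 = 442.43712 INR
442.43712 INR × 0.1236 = 54.685228032 SEK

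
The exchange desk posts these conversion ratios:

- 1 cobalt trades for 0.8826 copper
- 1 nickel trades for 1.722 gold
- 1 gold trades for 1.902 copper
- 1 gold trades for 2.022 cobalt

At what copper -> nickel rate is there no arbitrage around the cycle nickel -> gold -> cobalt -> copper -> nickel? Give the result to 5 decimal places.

0.32540

Known legs of the cycle: 1.722 × 2.022 × 0.8826 = 3.0731108184
For no arbitrage the full-cycle product must be 1, so the missing rate is 1 / 3.0731108184 ≈ 0.3254032.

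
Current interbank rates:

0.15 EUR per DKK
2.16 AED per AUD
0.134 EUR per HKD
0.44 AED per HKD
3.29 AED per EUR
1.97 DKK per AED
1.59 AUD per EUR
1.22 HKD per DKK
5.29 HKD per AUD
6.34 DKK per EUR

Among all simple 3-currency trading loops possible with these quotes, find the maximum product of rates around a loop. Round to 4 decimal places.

1.1271

HKD→EUR→AUD→HKD: 0.134 × 1.59 × 5.29 = 1.12709
HKD→AED→DKK→HKD: 0.44 × 1.97 × 1.22 = 1.05750
HKD→EUR→DKK→HKD: 0.134 × 6.34 × 1.22 = 1.03646
EUR→AED→DKK→EUR: 3.29 × 1.97 × 0.15 = 0.97220
Maximum is HKD→EUR→AUD→HKD at 1.1271; arbitrage exists.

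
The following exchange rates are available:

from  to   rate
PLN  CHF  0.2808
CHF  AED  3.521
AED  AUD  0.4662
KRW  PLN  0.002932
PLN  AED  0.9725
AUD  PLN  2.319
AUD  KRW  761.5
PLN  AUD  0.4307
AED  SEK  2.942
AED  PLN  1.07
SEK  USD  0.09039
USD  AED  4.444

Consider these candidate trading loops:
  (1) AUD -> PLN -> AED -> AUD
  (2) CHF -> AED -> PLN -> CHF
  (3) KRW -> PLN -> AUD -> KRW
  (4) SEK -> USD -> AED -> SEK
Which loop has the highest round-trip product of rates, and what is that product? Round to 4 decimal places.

(1) 2.319 × 0.9725 × 0.4662 = 1.05139
(2) 3.521 × 1.07 × 0.2808 = 1.05791
(3) 0.002932 × 0.4307 × 761.5 = 0.96163
(4) 0.09039 × 4.444 × 2.942 = 1.18178
Highest is cycle (4) at 1.1818 (>1, arbitrage).

1.1818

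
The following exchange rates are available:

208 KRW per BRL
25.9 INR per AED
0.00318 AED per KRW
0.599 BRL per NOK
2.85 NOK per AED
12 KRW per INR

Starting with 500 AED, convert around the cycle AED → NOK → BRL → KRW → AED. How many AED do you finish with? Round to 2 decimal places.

500 AED × 2.85 = 1425 NOK
1425 NOK × 0.599 = 853.575 BRL
853.575 BRL × 208 = 177543.6 KRW
177543.6 KRW × 0.00318 = 564.588648 AED

564.59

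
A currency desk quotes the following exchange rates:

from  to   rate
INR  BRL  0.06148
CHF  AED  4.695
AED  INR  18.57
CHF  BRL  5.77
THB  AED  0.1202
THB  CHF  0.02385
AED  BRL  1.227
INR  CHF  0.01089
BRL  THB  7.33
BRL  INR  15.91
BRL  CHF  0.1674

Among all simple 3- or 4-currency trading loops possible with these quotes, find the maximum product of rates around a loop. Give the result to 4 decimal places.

BRL→THB→AED→BRL: 7.33 × 0.1202 × 1.227 = 1.08107
BRL→THB→CHF→BRL: 7.33 × 0.02385 × 5.77 = 1.00871
BRL→THB→CHF→AED→BRL: 7.33 × 0.02385 × 4.695 × 1.227 = 1.00710
BRL→THB→AED→INR→BRL: 7.33 × 0.1202 × 18.57 × 0.06148 = 1.00590
BRL→INR→CHF→BRL: 15.91 × 0.01089 × 5.77 = 0.99971
BRL→INR→CHF→AED→BRL: 15.91 × 0.01089 × 4.695 × 1.227 = 0.99811
BRL→CHF→AED→BRL: 0.1674 × 4.695 × 1.227 = 0.96435
AED→INR→CHF→AED: 18.57 × 0.01089 × 4.695 = 0.94946
BRL→CHF→AED→INR→BRL: 0.1674 × 4.695 × 18.57 × 0.06148 = 0.89730
Maximum is BRL→THB→AED→BRL at 1.0811; arbitrage exists.

1.0811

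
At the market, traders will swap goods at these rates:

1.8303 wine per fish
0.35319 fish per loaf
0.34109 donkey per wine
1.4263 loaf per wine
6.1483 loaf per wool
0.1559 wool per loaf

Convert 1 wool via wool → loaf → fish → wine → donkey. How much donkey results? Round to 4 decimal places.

1 wool × 6.1483 = 6.1483 loaf
6.1483 loaf × 0.35319 = 2.171518077 fish
2.171518077 fish × 1.8303 = 3.9745295363331 wine
3.9745295363331 wine × 0.34109 = 1.355672279547857079 donkey

1.3557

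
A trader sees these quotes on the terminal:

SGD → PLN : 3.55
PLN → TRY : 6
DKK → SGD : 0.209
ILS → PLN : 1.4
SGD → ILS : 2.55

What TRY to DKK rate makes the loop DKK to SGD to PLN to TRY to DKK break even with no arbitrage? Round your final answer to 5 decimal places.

0.22463

Known legs of the cycle: 0.209 × 3.55 × 6 = 4.4517
For no arbitrage the full-cycle product must be 1, so the missing rate is 1 / 4.4517 ≈ 0.2246333.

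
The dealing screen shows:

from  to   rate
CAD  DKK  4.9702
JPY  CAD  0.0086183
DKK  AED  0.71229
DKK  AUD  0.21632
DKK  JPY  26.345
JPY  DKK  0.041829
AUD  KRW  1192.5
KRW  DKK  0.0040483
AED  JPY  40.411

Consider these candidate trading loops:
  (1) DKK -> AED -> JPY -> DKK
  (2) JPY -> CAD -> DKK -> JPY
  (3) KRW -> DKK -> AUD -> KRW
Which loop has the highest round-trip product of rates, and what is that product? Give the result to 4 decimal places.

(1) 0.71229 × 40.411 × 0.041829 = 1.20402
(2) 0.0086183 × 4.9702 × 26.345 = 1.12848
(3) 0.0040483 × 0.21632 × 1192.5 = 1.04431
Highest is cycle (1) at 1.2040 (>1, arbitrage).

1.2040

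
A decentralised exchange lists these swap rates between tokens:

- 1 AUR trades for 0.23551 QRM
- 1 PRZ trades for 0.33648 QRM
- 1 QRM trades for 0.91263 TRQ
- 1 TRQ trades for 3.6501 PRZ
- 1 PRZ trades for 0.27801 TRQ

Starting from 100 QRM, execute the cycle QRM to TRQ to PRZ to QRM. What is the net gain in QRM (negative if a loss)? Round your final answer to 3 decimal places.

12.088

100 QRM × 0.91263 = 91.263 TRQ
91.263 TRQ × 3.6501 = 333.1190763 PRZ
333.1190763 PRZ × 0.33648 = 112.087906793424 QRM
Net change: 112.087906793424 − 100 = 12.087906793424 QRM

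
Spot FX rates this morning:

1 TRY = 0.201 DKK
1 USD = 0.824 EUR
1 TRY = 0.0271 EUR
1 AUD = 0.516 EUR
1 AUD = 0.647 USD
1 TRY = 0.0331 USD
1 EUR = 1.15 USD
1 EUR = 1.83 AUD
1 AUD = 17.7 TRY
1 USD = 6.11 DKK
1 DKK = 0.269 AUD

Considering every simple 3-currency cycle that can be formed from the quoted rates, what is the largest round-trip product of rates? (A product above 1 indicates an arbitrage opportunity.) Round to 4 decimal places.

DKK→AUD→USD→DKK: 0.269 × 0.647 × 6.11 = 1.06340
USD→EUR→AUD→USD: 0.824 × 1.83 × 0.647 = 0.97562
DKK→AUD→TRY→DKK: 0.269 × 17.7 × 0.201 = 0.95702
TRY→EUR→AUD→TRY: 0.0271 × 1.83 × 17.7 = 0.87780
Maximum is DKK→AUD→USD→DKK at 1.0634; arbitrage exists.

1.0634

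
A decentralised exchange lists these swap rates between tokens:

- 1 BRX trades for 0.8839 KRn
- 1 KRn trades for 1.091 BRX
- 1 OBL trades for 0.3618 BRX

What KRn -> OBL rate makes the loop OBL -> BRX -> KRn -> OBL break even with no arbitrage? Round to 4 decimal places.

3.1270

Known legs of the cycle: 0.3618 × 0.8839 = 0.31979502
For no arbitrage the full-cycle product must be 1, so the missing rate is 1 / 0.31979502 ≈ 3.127003.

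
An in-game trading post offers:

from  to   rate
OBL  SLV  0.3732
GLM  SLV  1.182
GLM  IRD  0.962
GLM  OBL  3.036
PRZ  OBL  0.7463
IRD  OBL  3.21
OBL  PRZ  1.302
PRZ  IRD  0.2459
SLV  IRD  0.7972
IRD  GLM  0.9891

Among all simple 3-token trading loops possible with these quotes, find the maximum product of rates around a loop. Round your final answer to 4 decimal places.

OBL→PRZ→IRD→OBL: 1.302 × 0.2459 × 3.21 = 1.02772
OBL→SLV→IRD→OBL: 0.3732 × 0.7972 × 3.21 = 0.95502
GLM→SLV→IRD→GLM: 1.182 × 0.7972 × 0.9891 = 0.93202
Maximum is OBL→PRZ→IRD→OBL at 1.0277; arbitrage exists.

1.0277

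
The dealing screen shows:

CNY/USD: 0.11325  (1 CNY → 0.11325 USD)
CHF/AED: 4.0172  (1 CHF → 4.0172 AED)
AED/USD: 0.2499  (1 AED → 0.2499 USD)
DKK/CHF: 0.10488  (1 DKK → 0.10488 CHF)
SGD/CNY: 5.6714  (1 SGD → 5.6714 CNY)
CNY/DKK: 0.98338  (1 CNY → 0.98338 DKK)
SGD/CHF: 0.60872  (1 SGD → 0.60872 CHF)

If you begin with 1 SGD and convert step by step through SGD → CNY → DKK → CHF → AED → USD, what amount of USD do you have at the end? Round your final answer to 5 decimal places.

1 SGD × 5.6714 = 5.6714 CNY
5.6714 CNY × 0.98338 = 5.577141332 DKK
5.577141332 DKK × 0.10488 = 0.58493058290016 CHF
0.58493058290016 CHF × 4.0172 = 2.349783137626522752 AED
2.349783137626522752 AED × 0.2499 = 0.5872108060928680357248 USD

0.58721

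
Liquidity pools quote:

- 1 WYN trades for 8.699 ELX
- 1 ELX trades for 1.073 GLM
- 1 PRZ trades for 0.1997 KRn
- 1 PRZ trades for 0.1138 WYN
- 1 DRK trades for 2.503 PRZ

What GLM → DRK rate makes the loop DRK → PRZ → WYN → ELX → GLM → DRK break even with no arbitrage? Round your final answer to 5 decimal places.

Known legs of the cycle: 2.503 × 0.1138 × 8.699 × 1.073 = 2.6587173183178
For no arbitrage the full-cycle product must be 1, so the missing rate is 1 / 2.6587173183178 ≈ 0.3761212.

0.37612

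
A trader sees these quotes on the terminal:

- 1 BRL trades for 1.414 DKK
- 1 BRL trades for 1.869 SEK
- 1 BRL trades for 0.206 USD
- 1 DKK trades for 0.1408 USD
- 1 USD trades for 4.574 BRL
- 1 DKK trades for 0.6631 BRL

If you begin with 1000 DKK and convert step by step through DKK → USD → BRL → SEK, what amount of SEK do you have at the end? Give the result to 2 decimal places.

1203.67

1000 DKK × 0.1408 = 140.8 USD
140.8 USD × 4.574 = 644.0192 BRL
644.0192 BRL × 1.869 = 1203.6718848 SEK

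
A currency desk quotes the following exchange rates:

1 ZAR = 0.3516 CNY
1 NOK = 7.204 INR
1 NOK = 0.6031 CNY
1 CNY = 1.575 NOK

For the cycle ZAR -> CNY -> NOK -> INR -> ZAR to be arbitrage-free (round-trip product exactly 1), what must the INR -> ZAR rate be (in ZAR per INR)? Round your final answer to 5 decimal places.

0.25067

Known legs of the cycle: 0.3516 × 1.575 × 7.204 = 3.98935908
For no arbitrage the full-cycle product must be 1, so the missing rate is 1 / 3.98935908 ≈ 0.2506668.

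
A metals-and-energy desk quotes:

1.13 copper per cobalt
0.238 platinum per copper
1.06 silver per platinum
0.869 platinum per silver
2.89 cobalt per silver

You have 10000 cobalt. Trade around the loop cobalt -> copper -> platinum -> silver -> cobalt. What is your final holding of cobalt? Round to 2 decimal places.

10000 cobalt × 1.13 = 11300 copper
11300 copper × 0.238 = 2689.4 platinum
2689.4 platinum × 1.06 = 2850.764 silver
2850.764 silver × 2.89 = 8238.70796 cobalt

8238.71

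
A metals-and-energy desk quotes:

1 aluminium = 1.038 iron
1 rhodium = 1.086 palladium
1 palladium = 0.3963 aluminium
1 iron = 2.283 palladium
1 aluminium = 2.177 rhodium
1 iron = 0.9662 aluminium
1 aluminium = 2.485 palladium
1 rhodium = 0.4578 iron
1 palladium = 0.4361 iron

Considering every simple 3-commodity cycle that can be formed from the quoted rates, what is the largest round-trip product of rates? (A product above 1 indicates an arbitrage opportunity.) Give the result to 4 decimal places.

1.0471

aluminium→palladium→iron→aluminium: 2.485 × 0.4361 × 0.9662 = 1.04708
aluminium→rhodium→iron→aluminium: 2.177 × 0.4578 × 0.9662 = 0.96294
aluminium→iron→palladium→aluminium: 1.038 × 2.283 × 0.3963 = 0.93913
aluminium→rhodium→palladium→aluminium: 2.177 × 1.086 × 0.3963 = 0.93694
Maximum is aluminium→palladium→iron→aluminium at 1.0471; arbitrage exists.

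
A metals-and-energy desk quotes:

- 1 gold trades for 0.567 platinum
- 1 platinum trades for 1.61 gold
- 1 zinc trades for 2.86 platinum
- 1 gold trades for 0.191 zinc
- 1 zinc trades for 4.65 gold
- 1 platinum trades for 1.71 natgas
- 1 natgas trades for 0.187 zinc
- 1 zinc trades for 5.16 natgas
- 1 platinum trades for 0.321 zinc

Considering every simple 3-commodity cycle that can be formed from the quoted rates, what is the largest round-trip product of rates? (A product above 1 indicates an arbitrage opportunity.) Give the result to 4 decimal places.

0.9145

platinum→natgas→zinc→platinum: 1.71 × 0.187 × 2.86 = 0.91454
platinum→gold→zinc→platinum: 1.61 × 0.191 × 2.86 = 0.87948
platinum→zinc→gold→platinum: 0.321 × 4.65 × 0.567 = 0.84633
Maximum is platinum→natgas→zinc→platinum at 0.9145; no arbitrage — every cycle loses value.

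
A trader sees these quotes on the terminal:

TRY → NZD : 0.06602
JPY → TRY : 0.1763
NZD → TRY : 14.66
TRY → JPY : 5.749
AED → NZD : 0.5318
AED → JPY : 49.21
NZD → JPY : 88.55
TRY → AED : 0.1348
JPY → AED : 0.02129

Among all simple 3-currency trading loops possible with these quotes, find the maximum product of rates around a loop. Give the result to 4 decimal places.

AED→JPY→TRY→AED: 49.21 × 0.1763 × 0.1348 = 1.16949
AED→NZD→TRY→AED: 0.5318 × 14.66 × 0.1348 = 1.05093
TRY→NZD→JPY→TRY: 0.06602 × 88.55 × 0.1763 = 1.03066
AED→NZD→JPY→AED: 0.5318 × 88.55 × 0.02129 = 1.00257
Maximum is AED→JPY→TRY→AED at 1.1695; arbitrage exists.

1.1695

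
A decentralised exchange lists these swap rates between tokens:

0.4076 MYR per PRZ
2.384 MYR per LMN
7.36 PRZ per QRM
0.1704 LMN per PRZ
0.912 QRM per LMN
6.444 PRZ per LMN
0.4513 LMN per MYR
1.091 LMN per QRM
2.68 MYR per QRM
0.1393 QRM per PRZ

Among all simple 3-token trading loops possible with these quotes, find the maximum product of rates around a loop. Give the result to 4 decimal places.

PRZ→MYR→LMN→PRZ: 0.4076 × 0.4513 × 6.444 = 1.18537
PRZ→LMN→QRM→PRZ: 0.1704 × 0.912 × 7.36 = 1.14378
MYR→LMN→QRM→MYR: 0.4513 × 0.912 × 2.68 = 1.10305
PRZ→QRM→LMN→PRZ: 0.1393 × 1.091 × 6.444 = 0.97934
Maximum is PRZ→MYR→LMN→PRZ at 1.1854; arbitrage exists.

1.1854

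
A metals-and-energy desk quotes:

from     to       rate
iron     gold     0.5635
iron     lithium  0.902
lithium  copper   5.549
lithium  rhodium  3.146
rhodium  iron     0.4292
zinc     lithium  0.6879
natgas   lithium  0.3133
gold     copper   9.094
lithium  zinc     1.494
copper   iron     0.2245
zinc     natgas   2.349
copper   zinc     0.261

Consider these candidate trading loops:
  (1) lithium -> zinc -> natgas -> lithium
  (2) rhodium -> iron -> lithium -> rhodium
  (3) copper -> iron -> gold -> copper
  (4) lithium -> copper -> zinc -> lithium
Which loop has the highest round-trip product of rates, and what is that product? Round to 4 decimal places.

1.2179

(1) 1.494 × 2.349 × 0.3133 = 1.09950
(2) 0.4292 × 0.902 × 3.146 = 1.21794
(3) 0.2245 × 0.5635 × 9.094 = 1.15044
(4) 5.549 × 0.261 × 0.6879 = 0.99628
Highest is cycle (2) at 1.2179 (>1, arbitrage).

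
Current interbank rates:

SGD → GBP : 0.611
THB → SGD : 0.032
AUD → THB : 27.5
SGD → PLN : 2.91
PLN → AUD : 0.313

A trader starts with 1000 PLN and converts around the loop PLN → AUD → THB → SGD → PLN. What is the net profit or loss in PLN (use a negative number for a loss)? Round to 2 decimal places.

-198.47

1000 PLN × 0.313 = 313 AUD
313 AUD × 27.5 = 8607.5 THB
8607.5 THB × 0.032 = 275.44 SGD
275.44 SGD × 2.91 = 801.5304 PLN
Net change: 801.5304 − 1000 = -198.4696 PLN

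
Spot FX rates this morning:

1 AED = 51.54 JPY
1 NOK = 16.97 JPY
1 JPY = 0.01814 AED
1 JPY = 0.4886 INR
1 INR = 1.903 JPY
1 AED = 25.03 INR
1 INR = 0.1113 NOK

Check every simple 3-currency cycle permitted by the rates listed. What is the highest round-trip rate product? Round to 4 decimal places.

JPY→INR→NOK→JPY: 0.4886 × 0.1113 × 16.97 = 0.92285
AED→INR→JPY→AED: 25.03 × 1.903 × 0.01814 = 0.86405
Maximum is JPY→INR→NOK→JPY at 0.9228; no arbitrage — every cycle loses value.

0.9228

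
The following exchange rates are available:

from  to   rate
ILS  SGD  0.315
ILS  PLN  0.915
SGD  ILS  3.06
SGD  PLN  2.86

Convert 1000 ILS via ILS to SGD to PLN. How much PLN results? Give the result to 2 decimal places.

1000 ILS × 0.315 = 315 SGD
315 SGD × 2.86 = 900.9 PLN

900.90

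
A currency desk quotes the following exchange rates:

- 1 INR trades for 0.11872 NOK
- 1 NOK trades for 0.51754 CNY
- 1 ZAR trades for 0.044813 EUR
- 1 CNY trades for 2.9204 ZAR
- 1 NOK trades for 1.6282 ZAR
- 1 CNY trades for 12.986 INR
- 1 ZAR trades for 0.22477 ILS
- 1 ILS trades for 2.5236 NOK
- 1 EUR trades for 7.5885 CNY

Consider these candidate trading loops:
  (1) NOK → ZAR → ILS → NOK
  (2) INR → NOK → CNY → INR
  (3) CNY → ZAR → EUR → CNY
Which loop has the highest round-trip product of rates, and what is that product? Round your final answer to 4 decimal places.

0.9931

(1) 1.6282 × 0.22477 × 2.5236 = 0.92356
(2) 0.11872 × 0.51754 × 12.986 = 0.79789
(3) 2.9204 × 0.044813 × 7.5885 = 0.99312
Highest is cycle (3) at 0.9931 (≤1, no arbitrage).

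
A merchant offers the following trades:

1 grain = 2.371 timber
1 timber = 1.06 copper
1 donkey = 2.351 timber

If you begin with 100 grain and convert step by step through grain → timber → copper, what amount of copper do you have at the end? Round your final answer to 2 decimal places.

251.33

100 grain × 2.371 = 237.1 timber
237.1 timber × 1.06 = 251.326 copper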